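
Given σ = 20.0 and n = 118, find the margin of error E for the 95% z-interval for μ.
Margin of error = 3.61

Margin of error = z* · σ/√n
= 1.960 · 20.0/√118
= 1.960 · 20.0/10.8628
= 3.61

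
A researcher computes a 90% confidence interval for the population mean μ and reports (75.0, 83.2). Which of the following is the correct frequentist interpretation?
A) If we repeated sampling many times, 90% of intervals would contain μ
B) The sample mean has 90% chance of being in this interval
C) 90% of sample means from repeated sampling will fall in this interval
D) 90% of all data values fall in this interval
A

A) Correct — this is the frequentist long-run coverage interpretation.
B) Wrong — x̄ is observed and sits in the interval by construction.
C) Wrong — coverage applies to intervals containing μ, not to future x̄ values.
D) Wrong — a CI is about the parameter μ, not individual data values.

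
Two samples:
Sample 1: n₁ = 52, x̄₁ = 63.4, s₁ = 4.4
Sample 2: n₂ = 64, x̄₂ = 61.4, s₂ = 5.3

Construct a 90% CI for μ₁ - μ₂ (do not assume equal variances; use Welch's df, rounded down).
(0.51, 3.49)

Difference: x̄₁ - x̄₂ = 2.00
SE = √(s₁²/n₁ + s₂²/n₂) = √(4.4²/52 + 5.3²/64) = 0.9007
df = 113.94 → 113 (Welch–Satterthwaite, rounded down)
t* = 1.658

CI: 2.00 ± 1.658 · 0.9007 = 2.00 ± 1.49 = (0.51, 3.49)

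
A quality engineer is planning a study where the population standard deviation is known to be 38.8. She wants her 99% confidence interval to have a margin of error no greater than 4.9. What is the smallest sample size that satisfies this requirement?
n ≥ 417

For margin E ≤ 4.9:
n ≥ (z* · σ / E)²
n ≥ (2.576 · 38.8 / 4.9)²
n ≥ 416.07

Minimum n = 417 (rounding up)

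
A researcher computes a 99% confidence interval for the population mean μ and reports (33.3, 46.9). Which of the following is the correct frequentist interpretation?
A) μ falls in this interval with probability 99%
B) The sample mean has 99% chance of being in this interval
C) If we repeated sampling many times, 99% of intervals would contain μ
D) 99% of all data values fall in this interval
C

A) Wrong — μ is fixed; the randomness lives in the interval, not in μ.
B) Wrong — x̄ is observed and sits in the interval by construction.
C) Correct — this is the frequentist long-run coverage interpretation.
D) Wrong — a CI is about the parameter μ, not individual data values.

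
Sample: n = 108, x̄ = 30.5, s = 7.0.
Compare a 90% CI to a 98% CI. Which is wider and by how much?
98% CI is wider by 0.95

df = 107
90% CI: t* = 1.659, (29.38, 31.62), width = 2 · t* · s/√n = 2.23
98% CI: t* = 2.362, (28.91, 32.09), width = 2 · t* · s/√n = 3.18

The 98% CI is wider by 3.18 - 2.23 = 0.95.
Higher confidence requires a wider interval.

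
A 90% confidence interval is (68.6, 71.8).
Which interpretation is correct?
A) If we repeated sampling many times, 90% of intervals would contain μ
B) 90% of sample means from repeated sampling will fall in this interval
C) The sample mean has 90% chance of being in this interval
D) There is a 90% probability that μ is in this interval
A

A) Correct — this is the frequentist long-run coverage interpretation.
B) Wrong — coverage applies to intervals containing μ, not to future x̄ values.
C) Wrong — x̄ is observed and sits in the interval by construction.
D) Wrong — μ is fixed; the randomness lives in the interval, not in μ.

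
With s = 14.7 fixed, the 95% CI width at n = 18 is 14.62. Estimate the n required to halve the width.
n ≈ 72

CI width ∝ 1/√n
To reduce width by factor 2, need √n to grow by 2 → need 2² = 4 times as many samples.

Current: n = 18, width = 14.62
New: n = 72, width ≈ 6.91

Width reduced by factor of 14.62/6.91 = 2.12.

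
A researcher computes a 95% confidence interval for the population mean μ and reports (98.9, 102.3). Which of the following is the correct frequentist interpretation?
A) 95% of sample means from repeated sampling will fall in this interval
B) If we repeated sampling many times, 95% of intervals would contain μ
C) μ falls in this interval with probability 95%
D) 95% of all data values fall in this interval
B

A) Wrong — coverage applies to intervals containing μ, not to future x̄ values.
B) Correct — this is the frequentist long-run coverage interpretation.
C) Wrong — μ is fixed; the randomness lives in the interval, not in μ.
D) Wrong — a CI is about the parameter μ, not individual data values.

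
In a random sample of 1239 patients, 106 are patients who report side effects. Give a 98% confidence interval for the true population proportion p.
(0.067, 0.104)

Proportion CI:
p̂ = 106/1239 = 0.08555
SE = √(p̂(1-p̂)/n) = √(0.08555 · 0.91445 / 1239) = 0.00795

z* = 2.326
Margin = z* · SE = 2.326 · 0.00795 = 0.0185

CI: 0.08555 ± 0.0185 = (0.067, 0.104)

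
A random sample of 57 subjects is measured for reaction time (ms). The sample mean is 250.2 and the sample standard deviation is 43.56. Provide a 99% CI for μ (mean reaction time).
(234.81, 265.59)

t-interval (σ unknown):
df = n - 1 = 56
t* = 2.667 for 99% confidence

Margin of error = t* · s/√n = 2.667 · 43.56/√57 = 15.39

CI: (234.81, 265.59)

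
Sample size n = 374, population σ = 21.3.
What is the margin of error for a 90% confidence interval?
Margin of error = 1.81

Margin of error = z* · σ/√n
= 1.645 · 21.3/√374
= 1.645 · 21.3/19.3391
= 1.81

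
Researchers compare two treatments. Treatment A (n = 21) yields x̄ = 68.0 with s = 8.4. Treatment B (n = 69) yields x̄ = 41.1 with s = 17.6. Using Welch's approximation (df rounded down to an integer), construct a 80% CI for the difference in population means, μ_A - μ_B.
(23.27, 30.53)

Difference: x̄₁ - x̄₂ = 26.90
SE = √(s₁²/n₁ + s₂²/n₂) = √(8.4²/21 + 17.6²/69) = 2.8017
df = 71.57 → 71 (Welch–Satterthwaite, rounded down)
t* = 1.294

CI: 26.90 ± 1.294 · 2.8017 = 26.90 ± 3.63 = (23.27, 30.53)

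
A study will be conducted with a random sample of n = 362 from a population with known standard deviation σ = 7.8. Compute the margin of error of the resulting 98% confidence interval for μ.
Margin of error = 0.95

Margin of error = z* · σ/√n
= 2.326 · 7.8/√362
= 2.326 · 7.8/19.0263
= 0.95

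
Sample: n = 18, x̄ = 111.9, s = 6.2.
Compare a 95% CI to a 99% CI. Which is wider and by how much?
99% CI is wider by 2.30

df = 17
95% CI: t* = 2.110, (108.82, 114.98), width = 2 · t* · s/√n = 6.17
99% CI: t* = 2.898, (107.66, 116.14), width = 2 · t* · s/√n = 8.47

The 99% CI is wider by 8.47 - 6.17 = 2.30.
Higher confidence requires a wider interval.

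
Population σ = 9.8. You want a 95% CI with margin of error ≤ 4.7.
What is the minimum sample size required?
n ≥ 17

For margin E ≤ 4.7:
n ≥ (z* · σ / E)²
n ≥ (1.960 · 9.8 / 4.7)²
n ≥ 16.70

Minimum n = 17 (rounding up)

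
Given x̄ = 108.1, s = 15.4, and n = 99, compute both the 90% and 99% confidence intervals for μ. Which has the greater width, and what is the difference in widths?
99% CI is wider by 2.99

df = 98
90% CI: t* = 1.661, (105.53, 110.67), width = 2 · t* · s/√n = 5.14
99% CI: t* = 2.627, (104.03, 112.17), width = 2 · t* · s/√n = 8.13

The 99% CI is wider by 8.13 - 5.14 = 2.99.
Higher confidence requires a wider interval.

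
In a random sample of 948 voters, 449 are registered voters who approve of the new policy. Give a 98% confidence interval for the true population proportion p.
(0.436, 0.511)

Proportion CI:
p̂ = 449/948 = 0.47363
SE = √(p̂(1-p̂)/n) = √(0.47363 · 0.52637 / 948) = 0.01622

z* = 2.326
Margin = z* · SE = 2.326 · 0.01622 = 0.0377

CI: 0.47363 ± 0.0377 = (0.436, 0.511)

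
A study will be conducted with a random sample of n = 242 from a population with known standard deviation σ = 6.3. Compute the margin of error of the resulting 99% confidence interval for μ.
Margin of error = 1.04

Margin of error = z* · σ/√n
= 2.576 · 6.3/√242
= 2.576 · 6.3/15.5563
= 1.04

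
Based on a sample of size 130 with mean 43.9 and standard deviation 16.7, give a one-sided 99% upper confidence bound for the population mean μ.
μ ≤ 47.35

Upper bound (one-sided):
t* = 2.356 (one-sided for 99%)
Upper bound = x̄ + t* · s/√n = 43.9 + 2.356 · 16.7/√130 = 47.35

We are 99% confident that μ ≤ 47.35.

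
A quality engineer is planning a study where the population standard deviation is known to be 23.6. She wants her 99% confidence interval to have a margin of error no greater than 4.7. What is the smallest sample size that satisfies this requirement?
n ≥ 168

For margin E ≤ 4.7:
n ≥ (z* · σ / E)²
n ≥ (2.576 · 23.6 / 4.7)²
n ≥ 167.31

Minimum n = 168 (rounding up)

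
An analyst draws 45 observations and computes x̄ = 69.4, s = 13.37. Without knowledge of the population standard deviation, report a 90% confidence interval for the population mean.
(66.05, 72.75)

t-interval (σ unknown):
df = n - 1 = 44
t* = 1.680 for 90% confidence

Margin of error = t* · s/√n = 1.680 · 13.37/√45 = 3.35

CI: (66.05, 72.75)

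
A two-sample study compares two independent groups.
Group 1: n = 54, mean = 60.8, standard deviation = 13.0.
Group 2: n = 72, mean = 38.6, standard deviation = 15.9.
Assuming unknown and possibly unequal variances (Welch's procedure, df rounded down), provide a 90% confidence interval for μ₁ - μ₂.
(17.93, 26.47)

Difference: x̄₁ - x̄₂ = 22.20
SE = √(s₁²/n₁ + s₂²/n₂) = √(13.0²/54 + 15.9²/72) = 2.5770
df = 123.03 → 123 (Welch–Satterthwaite, rounded down)
t* = 1.657

CI: 22.20 ± 1.657 · 2.5770 = 22.20 ± 4.27 = (17.93, 26.47)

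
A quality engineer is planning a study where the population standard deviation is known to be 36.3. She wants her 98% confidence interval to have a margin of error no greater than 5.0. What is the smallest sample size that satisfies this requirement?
n ≥ 286

For margin E ≤ 5.0:
n ≥ (z* · σ / E)²
n ≥ (2.326 · 36.3 / 5.0)²
n ≥ 285.16

Minimum n = 286 (rounding up)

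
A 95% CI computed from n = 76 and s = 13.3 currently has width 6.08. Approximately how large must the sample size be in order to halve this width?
n ≈ 304

CI width ∝ 1/√n
To reduce width by factor 2, need √n to grow by 2 → need 2² = 4 times as many samples.

Current: n = 76, width = 6.08
New: n = 304, width ≈ 3.00

Width reduced by factor of 6.08/3.00 = 2.03.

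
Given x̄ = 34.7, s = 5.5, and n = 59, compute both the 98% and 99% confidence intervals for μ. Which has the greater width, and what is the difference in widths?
99% CI is wider by 0.38

df = 58
98% CI: t* = 2.392, (32.99, 36.41), width = 2 · t* · s/√n = 3.43
99% CI: t* = 2.663, (32.79, 36.61), width = 2 · t* · s/√n = 3.81

The 99% CI is wider by 3.81 - 3.43 = 0.38.
Higher confidence requires a wider interval.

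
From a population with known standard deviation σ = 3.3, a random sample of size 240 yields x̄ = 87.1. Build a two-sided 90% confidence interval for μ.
(86.75, 87.45)

z-interval (σ known):
z* = 1.645 for 90% confidence

Margin of error = z* · σ/√n = 1.645 · 3.3/√240 = 0.35

CI: (87.1 - 0.35, 87.1 + 0.35) = (86.75, 87.45)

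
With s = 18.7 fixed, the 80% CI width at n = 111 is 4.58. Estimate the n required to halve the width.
n ≈ 444

CI width ∝ 1/√n
To reduce width by factor 2, need √n to grow by 2 → need 2² = 4 times as many samples.

Current: n = 111, width = 4.58
New: n = 444, width ≈ 2.28

Width reduced by factor of 4.58/2.28 = 2.01.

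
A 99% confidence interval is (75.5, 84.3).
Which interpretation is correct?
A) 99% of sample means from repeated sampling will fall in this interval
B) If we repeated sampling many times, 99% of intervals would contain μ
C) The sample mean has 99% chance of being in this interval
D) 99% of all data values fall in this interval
B

A) Wrong — coverage applies to intervals containing μ, not to future x̄ values.
B) Correct — this is the frequentist long-run coverage interpretation.
C) Wrong — x̄ is observed and sits in the interval by construction.
D) Wrong — a CI is about the parameter μ, not individual data values.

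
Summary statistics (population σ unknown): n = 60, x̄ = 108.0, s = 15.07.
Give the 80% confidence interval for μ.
(105.48, 110.52)

t-interval (σ unknown):
df = n - 1 = 59
t* = 1.296 for 80% confidence

Margin of error = t* · s/√n = 1.296 · 15.07/√60 = 2.52

CI: (105.48, 110.52)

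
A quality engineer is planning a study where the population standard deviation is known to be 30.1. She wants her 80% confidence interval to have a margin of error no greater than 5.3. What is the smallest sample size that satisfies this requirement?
n ≥ 54

For margin E ≤ 5.3:
n ≥ (z* · σ / E)²
n ≥ (1.282 · 30.1 / 5.3)²
n ≥ 53.01

Minimum n = 54 (rounding up)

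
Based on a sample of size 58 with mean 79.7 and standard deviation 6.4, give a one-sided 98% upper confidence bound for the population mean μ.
μ ≤ 81.47

Upper bound (one-sided):
t* = 2.102 (one-sided for 98%)
Upper bound = x̄ + t* · s/√n = 79.7 + 2.102 · 6.4/√58 = 81.47

We are 98% confident that μ ≤ 81.47.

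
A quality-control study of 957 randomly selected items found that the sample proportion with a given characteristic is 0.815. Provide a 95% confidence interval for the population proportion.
(0.790, 0.840)

Proportion CI:
SE = √(p̂(1-p̂)/n) = √(0.815 · 0.185 / 957) = 0.01255

z* = 1.960
Margin = z* · SE = 1.960 · 0.01255 = 0.0246

CI: 0.815 ± 0.0246 = (0.790, 0.840)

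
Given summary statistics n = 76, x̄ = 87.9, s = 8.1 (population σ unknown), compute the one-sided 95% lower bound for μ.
μ ≥ 86.35

Lower bound (one-sided):
t* = 1.665 (one-sided for 95%)
Lower bound = x̄ - t* · s/√n = 87.9 - 1.665 · 8.1/√76 = 86.35

We are 95% confident that μ ≥ 86.35.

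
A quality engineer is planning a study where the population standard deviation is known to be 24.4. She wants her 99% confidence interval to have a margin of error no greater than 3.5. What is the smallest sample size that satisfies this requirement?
n ≥ 323

For margin E ≤ 3.5:
n ≥ (z* · σ / E)²
n ≥ (2.576 · 24.4 / 3.5)²
n ≥ 322.50

Minimum n = 323 (rounding up)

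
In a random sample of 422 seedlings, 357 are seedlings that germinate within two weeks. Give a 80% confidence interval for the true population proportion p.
(0.823, 0.868)

Proportion CI:
p̂ = 357/422 = 0.84597
SE = √(p̂(1-p̂)/n) = √(0.84597 · 0.15403 / 422) = 0.01757

z* = 1.282
Margin = z* · SE = 1.282 · 0.01757 = 0.0225

CI: 0.84597 ± 0.0225 = (0.823, 0.868)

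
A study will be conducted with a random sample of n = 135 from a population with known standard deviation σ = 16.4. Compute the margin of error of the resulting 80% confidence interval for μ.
Margin of error = 1.81

Margin of error = z* · σ/√n
= 1.282 · 16.4/√135
= 1.282 · 16.4/11.6190
= 1.81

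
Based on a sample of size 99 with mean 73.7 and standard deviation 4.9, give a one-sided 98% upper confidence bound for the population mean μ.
μ ≤ 74.72

Upper bound (one-sided):
t* = 2.081 (one-sided for 98%)
Upper bound = x̄ + t* · s/√n = 73.7 + 2.081 · 4.9/√99 = 74.72

We are 98% confident that μ ≤ 74.72.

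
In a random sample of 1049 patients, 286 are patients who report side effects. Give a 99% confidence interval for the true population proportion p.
(0.237, 0.308)

Proportion CI:
p̂ = 286/1049 = 0.27264
SE = √(p̂(1-p̂)/n) = √(0.27264 · 0.72736 / 1049) = 0.01375

z* = 2.576
Margin = z* · SE = 2.576 · 0.01375 = 0.0354

CI: 0.27264 ± 0.0354 = (0.237, 0.308)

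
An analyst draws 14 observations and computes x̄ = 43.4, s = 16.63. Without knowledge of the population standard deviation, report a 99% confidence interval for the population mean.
(30.01, 56.79)

t-interval (σ unknown):
df = n - 1 = 13
t* = 3.012 for 99% confidence

Margin of error = t* · s/√n = 3.012 · 16.63/√14 = 13.39

CI: (30.01, 56.79)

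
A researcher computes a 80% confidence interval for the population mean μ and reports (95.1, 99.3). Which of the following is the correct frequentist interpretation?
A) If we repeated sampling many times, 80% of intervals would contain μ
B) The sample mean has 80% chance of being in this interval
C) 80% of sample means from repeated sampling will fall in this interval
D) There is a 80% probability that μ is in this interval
A

A) Correct — this is the frequentist long-run coverage interpretation.
B) Wrong — x̄ is observed and sits in the interval by construction.
C) Wrong — coverage applies to intervals containing μ, not to future x̄ values.
D) Wrong — μ is fixed; the randomness lives in the interval, not in μ.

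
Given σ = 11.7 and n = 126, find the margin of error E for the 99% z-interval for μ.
Margin of error = 2.69

Margin of error = z* · σ/√n
= 2.576 · 11.7/√126
= 2.576 · 11.7/11.2250
= 2.69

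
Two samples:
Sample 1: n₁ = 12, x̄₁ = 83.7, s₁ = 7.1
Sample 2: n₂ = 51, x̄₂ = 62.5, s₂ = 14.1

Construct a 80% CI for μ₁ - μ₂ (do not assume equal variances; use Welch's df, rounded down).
(17.48, 24.92)

Difference: x̄₁ - x̄₂ = 21.20
SE = √(s₁²/n₁ + s₂²/n₂) = √(7.1²/12 + 14.1²/51) = 2.8459
df = 34.38 → 34 (Welch–Satterthwaite, rounded down)
t* = 1.307

CI: 21.20 ± 1.307 · 2.8459 = 21.20 ± 3.72 = (17.48, 24.92)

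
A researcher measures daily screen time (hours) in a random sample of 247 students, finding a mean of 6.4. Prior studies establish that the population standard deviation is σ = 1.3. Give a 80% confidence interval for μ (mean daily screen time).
(6.29, 6.51)

z-interval (σ known):
z* = 1.282 for 80% confidence

Margin of error = z* · σ/√n = 1.282 · 1.3/√247 = 0.11

CI: (6.4 - 0.11, 6.4 + 0.11) = (6.29, 6.51)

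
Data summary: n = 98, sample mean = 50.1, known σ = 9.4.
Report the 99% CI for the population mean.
(47.65, 52.55)

z-interval (σ known):
z* = 2.576 for 99% confidence

Margin of error = z* · σ/√n = 2.576 · 9.4/√98 = 2.45

CI: (50.1 - 2.45, 50.1 + 2.45) = (47.65, 52.55)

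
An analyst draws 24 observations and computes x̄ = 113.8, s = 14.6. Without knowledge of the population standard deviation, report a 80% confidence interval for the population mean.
(109.87, 117.73)

t-interval (σ unknown):
df = n - 1 = 23
t* = 1.319 for 80% confidence

Margin of error = t* · s/√n = 1.319 · 14.6/√24 = 3.93

CI: (109.87, 117.73)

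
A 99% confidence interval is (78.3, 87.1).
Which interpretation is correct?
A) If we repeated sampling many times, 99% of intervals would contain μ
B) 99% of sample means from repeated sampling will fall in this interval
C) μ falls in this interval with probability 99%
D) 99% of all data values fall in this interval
A

A) Correct — this is the frequentist long-run coverage interpretation.
B) Wrong — coverage applies to intervals containing μ, not to future x̄ values.
C) Wrong — μ is fixed; the randomness lives in the interval, not in μ.
D) Wrong — a CI is about the parameter μ, not individual data values.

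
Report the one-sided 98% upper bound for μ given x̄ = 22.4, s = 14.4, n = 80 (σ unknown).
μ ≤ 25.76

Upper bound (one-sided):
t* = 2.088 (one-sided for 98%)
Upper bound = x̄ + t* · s/√n = 22.4 + 2.088 · 14.4/√80 = 25.76

We are 98% confident that μ ≤ 25.76.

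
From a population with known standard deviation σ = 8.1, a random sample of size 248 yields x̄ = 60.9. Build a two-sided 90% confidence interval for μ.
(60.05, 61.75)

z-interval (σ known):
z* = 1.645 for 90% confidence

Margin of error = z* · σ/√n = 1.645 · 8.1/√248 = 0.85

CI: (60.9 - 0.85, 60.9 + 0.85) = (60.05, 61.75)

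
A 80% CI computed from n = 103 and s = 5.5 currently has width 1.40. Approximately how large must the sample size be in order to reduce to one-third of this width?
n ≈ 927

CI width ∝ 1/√n
To reduce width by factor 3, need √n to grow by 3 → need 3² = 9 times as many samples.

Current: n = 103, width = 1.40
New: n = 927, width ≈ 0.46

Width reduced by factor of 1.40/0.46 = 3.04.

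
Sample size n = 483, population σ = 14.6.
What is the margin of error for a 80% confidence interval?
Margin of error = 0.85

Margin of error = z* · σ/√n
= 1.282 · 14.6/√483
= 1.282 · 14.6/21.9773
= 0.85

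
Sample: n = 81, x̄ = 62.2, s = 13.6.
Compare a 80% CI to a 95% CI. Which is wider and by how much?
95% CI is wider by 2.11

df = 80
80% CI: t* = 1.292, (60.25, 64.15), width = 2 · t* · s/√n = 3.90
95% CI: t* = 1.990, (59.19, 65.21), width = 2 · t* · s/√n = 6.01

The 95% CI is wider by 6.01 - 3.90 = 2.11.
Higher confidence requires a wider interval.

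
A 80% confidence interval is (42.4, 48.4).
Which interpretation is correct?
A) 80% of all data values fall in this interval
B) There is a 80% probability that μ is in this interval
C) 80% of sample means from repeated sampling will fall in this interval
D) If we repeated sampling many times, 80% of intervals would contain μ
D

A) Wrong — a CI is about the parameter μ, not individual data values.
B) Wrong — μ is fixed; the randomness lives in the interval, not in μ.
C) Wrong — coverage applies to intervals containing μ, not to future x̄ values.
D) Correct — this is the frequentist long-run coverage interpretation.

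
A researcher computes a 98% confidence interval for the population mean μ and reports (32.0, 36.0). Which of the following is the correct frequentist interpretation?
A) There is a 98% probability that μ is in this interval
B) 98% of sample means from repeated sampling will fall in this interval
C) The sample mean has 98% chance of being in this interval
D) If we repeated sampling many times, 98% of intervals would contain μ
D

A) Wrong — μ is fixed; the randomness lives in the interval, not in μ.
B) Wrong — coverage applies to intervals containing μ, not to future x̄ values.
C) Wrong — x̄ is observed and sits in the interval by construction.
D) Correct — this is the frequentist long-run coverage interpretation.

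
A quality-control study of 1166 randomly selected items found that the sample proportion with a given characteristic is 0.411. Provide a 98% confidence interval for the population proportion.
(0.377, 0.445)

Proportion CI:
SE = √(p̂(1-p̂)/n) = √(0.411 · 0.589 / 1166) = 0.01441

z* = 2.326
Margin = z* · SE = 2.326 · 0.01441 = 0.0335

CI: 0.411 ± 0.0335 = (0.377, 0.445)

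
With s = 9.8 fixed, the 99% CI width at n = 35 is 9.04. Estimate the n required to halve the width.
n ≈ 140

CI width ∝ 1/√n
To reduce width by factor 2, need √n to grow by 2 → need 2² = 4 times as many samples.

Current: n = 35, width = 9.04
New: n = 140, width ≈ 4.33

Width reduced by factor of 9.04/4.33 = 2.09.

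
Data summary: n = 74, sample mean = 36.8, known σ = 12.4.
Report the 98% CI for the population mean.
(33.45, 40.15)

z-interval (σ known):
z* = 2.326 for 98% confidence

Margin of error = z* · σ/√n = 2.326 · 12.4/√74 = 3.35

CI: (36.8 - 3.35, 36.8 + 3.35) = (33.45, 40.15)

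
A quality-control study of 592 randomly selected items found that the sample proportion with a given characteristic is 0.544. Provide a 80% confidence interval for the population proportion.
(0.518, 0.570)

Proportion CI:
SE = √(p̂(1-p̂)/n) = √(0.544 · 0.456 / 592) = 0.02047

z* = 1.282
Margin = z* · SE = 1.282 · 0.02047 = 0.0262

CI: 0.544 ± 0.0262 = (0.518, 0.570)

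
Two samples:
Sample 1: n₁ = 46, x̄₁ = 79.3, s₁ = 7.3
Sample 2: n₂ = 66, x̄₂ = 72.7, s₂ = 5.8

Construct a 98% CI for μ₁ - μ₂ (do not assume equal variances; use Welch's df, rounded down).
(3.54, 9.66)

Difference: x̄₁ - x̄₂ = 6.60
SE = √(s₁²/n₁ + s₂²/n₂) = √(7.3²/46 + 5.8²/66) = 1.2916
df = 82.28 → 82 (Welch–Satterthwaite, rounded down)
t* = 2.373

CI: 6.60 ± 2.373 · 1.2916 = 6.60 ± 3.06 = (3.54, 9.66)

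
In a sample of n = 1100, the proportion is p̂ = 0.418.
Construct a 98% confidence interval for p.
(0.383, 0.453)

Proportion CI:
SE = √(p̂(1-p̂)/n) = √(0.418 · 0.582 / 1100) = 0.01487

z* = 2.326
Margin = z* · SE = 2.326 · 0.01487 = 0.0346

CI: 0.418 ± 0.0346 = (0.383, 0.453)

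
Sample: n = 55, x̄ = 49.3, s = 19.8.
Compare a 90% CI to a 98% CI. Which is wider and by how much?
98% CI is wider by 3.86

df = 54
90% CI: t* = 1.674, (44.83, 53.77), width = 2 · t* · s/√n = 8.94
98% CI: t* = 2.397, (42.90, 55.70), width = 2 · t* · s/√n = 12.80

The 98% CI is wider by 12.80 - 8.94 = 3.86.
Higher confidence requires a wider interval.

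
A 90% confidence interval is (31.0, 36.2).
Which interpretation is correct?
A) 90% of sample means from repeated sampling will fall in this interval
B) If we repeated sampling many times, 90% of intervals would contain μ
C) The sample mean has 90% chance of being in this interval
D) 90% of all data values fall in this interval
B

A) Wrong — coverage applies to intervals containing μ, not to future x̄ values.
B) Correct — this is the frequentist long-run coverage interpretation.
C) Wrong — x̄ is observed and sits in the interval by construction.
D) Wrong — a CI is about the parameter μ, not individual data values.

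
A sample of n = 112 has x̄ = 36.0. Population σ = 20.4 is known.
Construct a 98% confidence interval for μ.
(31.52, 40.48)

z-interval (σ known):
z* = 2.326 for 98% confidence

Margin of error = z* · σ/√n = 2.326 · 20.4/√112 = 4.48

CI: (36.0 - 4.48, 36.0 + 4.48) = (31.52, 40.48)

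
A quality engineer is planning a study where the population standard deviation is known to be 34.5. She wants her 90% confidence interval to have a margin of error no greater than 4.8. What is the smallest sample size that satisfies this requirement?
n ≥ 140

For margin E ≤ 4.8:
n ≥ (z* · σ / E)²
n ≥ (1.645 · 34.5 / 4.8)²
n ≥ 139.79

Minimum n = 140 (rounding up)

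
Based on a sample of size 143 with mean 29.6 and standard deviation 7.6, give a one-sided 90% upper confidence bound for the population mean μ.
μ ≤ 30.42

Upper bound (one-sided):
t* = 1.288 (one-sided for 90%)
Upper bound = x̄ + t* · s/√n = 29.6 + 1.288 · 7.6/√143 = 30.42

We are 90% confident that μ ≤ 30.42.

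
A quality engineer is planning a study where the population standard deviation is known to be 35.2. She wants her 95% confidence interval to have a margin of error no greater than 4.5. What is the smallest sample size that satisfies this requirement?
n ≥ 236

For margin E ≤ 4.5:
n ≥ (z* · σ / E)²
n ≥ (1.960 · 35.2 / 4.5)²
n ≥ 235.06

Minimum n = 236 (rounding up)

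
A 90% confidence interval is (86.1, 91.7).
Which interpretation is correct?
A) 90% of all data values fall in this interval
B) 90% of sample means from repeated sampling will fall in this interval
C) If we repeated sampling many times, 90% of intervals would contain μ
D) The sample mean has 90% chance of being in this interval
C

A) Wrong — a CI is about the parameter μ, not individual data values.
B) Wrong — coverage applies to intervals containing μ, not to future x̄ values.
C) Correct — this is the frequentist long-run coverage interpretation.
D) Wrong — x̄ is observed and sits in the interval by construction.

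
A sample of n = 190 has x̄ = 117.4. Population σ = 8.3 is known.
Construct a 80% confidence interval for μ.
(116.63, 118.17)

z-interval (σ known):
z* = 1.282 for 80% confidence

Margin of error = z* · σ/√n = 1.282 · 8.3/√190 = 0.77

CI: (117.4 - 0.77, 117.4 + 0.77) = (116.63, 118.17)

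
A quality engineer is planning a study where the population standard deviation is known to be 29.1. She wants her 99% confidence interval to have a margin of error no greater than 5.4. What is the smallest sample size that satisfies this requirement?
n ≥ 193

For margin E ≤ 5.4:
n ≥ (z* · σ / E)²
n ≥ (2.576 · 29.1 / 5.4)²
n ≥ 192.70

Minimum n = 193 (rounding up)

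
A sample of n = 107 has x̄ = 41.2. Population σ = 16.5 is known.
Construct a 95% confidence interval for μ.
(38.07, 44.33)

z-interval (σ known):
z* = 1.960 for 95% confidence

Margin of error = z* · σ/√n = 1.960 · 16.5/√107 = 3.13

CI: (41.2 - 3.13, 41.2 + 3.13) = (38.07, 44.33)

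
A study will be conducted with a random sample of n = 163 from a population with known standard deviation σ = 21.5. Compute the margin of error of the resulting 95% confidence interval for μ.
Margin of error = 3.30

Margin of error = z* · σ/√n
= 1.960 · 21.5/√163
= 1.960 · 21.5/12.7671
= 3.30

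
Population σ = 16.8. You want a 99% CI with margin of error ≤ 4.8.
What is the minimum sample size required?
n ≥ 82

For margin E ≤ 4.8:
n ≥ (z* · σ / E)²
n ≥ (2.576 · 16.8 / 4.8)²
n ≥ 81.29

Minimum n = 82 (rounding up)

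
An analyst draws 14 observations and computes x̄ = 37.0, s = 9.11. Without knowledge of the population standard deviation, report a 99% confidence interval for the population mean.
(29.67, 44.33)

t-interval (σ unknown):
df = n - 1 = 13
t* = 3.012 for 99% confidence

Margin of error = t* · s/√n = 3.012 · 9.11/√14 = 7.33

CI: (29.67, 44.33)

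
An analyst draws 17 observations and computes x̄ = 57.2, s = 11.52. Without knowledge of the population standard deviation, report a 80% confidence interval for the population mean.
(53.46, 60.94)

t-interval (σ unknown):
df = n - 1 = 16
t* = 1.337 for 80% confidence

Margin of error = t* · s/√n = 1.337 · 11.52/√17 = 3.74

CI: (53.46, 60.94)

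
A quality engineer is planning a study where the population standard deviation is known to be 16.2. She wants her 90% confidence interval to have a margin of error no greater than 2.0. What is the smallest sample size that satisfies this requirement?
n ≥ 178

For margin E ≤ 2.0:
n ≥ (z* · σ / E)²
n ≥ (1.645 · 16.2 / 2.0)²
n ≥ 177.54

Minimum n = 178 (rounding up)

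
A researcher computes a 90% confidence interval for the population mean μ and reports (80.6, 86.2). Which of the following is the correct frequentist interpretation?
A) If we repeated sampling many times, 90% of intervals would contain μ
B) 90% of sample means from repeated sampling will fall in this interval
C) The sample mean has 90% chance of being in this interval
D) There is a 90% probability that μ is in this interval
A

A) Correct — this is the frequentist long-run coverage interpretation.
B) Wrong — coverage applies to intervals containing μ, not to future x̄ values.
C) Wrong — x̄ is observed and sits in the interval by construction.
D) Wrong — μ is fixed; the randomness lives in the interval, not in μ.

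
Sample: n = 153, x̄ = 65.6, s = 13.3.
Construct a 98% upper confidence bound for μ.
μ ≤ 67.83

Upper bound (one-sided):
t* = 2.072 (one-sided for 98%)
Upper bound = x̄ + t* · s/√n = 65.6 + 2.072 · 13.3/√153 = 67.83

We are 98% confident that μ ≤ 67.83.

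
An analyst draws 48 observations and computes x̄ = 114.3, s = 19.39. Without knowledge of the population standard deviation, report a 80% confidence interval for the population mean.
(110.66, 117.94)

t-interval (σ unknown):
df = n - 1 = 47
t* = 1.300 for 80% confidence

Margin of error = t* · s/√n = 1.300 · 19.39/√48 = 3.64

CI: (110.66, 117.94)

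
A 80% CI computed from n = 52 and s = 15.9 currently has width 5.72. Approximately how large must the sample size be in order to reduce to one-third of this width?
n ≈ 468

CI width ∝ 1/√n
To reduce width by factor 3, need √n to grow by 3 → need 3² = 9 times as many samples.

Current: n = 52, width = 5.72
New: n = 468, width ≈ 1.89

Width reduced by factor of 5.72/1.89 = 3.03.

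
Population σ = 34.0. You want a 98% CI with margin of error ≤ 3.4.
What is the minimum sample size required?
n ≥ 542

For margin E ≤ 3.4:
n ≥ (z* · σ / E)²
n ≥ (2.326 · 34.0 / 3.4)²
n ≥ 541.03

Minimum n = 542 (rounding up)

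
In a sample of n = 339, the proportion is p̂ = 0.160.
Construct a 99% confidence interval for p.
(0.109, 0.211)

Proportion CI:
SE = √(p̂(1-p̂)/n) = √(0.160 · 0.840 / 339) = 0.01991

z* = 2.576
Margin = z* · SE = 2.576 · 0.01991 = 0.0513

CI: 0.160 ± 0.0513 = (0.109, 0.211)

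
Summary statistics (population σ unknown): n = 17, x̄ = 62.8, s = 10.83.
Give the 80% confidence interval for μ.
(59.29, 66.31)

t-interval (σ unknown):
df = n - 1 = 16
t* = 1.337 for 80% confidence

Margin of error = t* · s/√n = 1.337 · 10.83/√17 = 3.51

CI: (59.29, 66.31)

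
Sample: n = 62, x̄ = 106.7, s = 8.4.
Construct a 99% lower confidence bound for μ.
μ ≥ 104.15

Lower bound (one-sided):
t* = 2.389 (one-sided for 99%)
Lower bound = x̄ - t* · s/√n = 106.7 - 2.389 · 8.4/√62 = 104.15

We are 99% confident that μ ≥ 104.15.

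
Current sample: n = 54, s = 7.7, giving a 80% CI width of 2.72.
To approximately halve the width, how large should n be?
n ≈ 216

CI width ∝ 1/√n
To reduce width by factor 2, need √n to grow by 2 → need 2² = 4 times as many samples.

Current: n = 54, width = 2.72
New: n = 216, width ≈ 1.35

Width reduced by factor of 2.72/1.35 = 2.01.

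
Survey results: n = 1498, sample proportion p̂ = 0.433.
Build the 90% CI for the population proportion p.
(0.412, 0.454)

Proportion CI:
SE = √(p̂(1-p̂)/n) = √(0.433 · 0.567 / 1498) = 0.01280

z* = 1.645
Margin = z* · SE = 1.645 · 0.01280 = 0.0211

CI: 0.433 ± 0.0211 = (0.412, 0.454)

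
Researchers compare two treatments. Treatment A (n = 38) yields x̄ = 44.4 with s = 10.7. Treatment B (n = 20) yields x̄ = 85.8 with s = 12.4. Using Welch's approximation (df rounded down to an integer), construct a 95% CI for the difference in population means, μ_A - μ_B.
(-48.05, -34.75)

Difference: x̄₁ - x̄₂ = -41.40
SE = √(s₁²/n₁ + s₂²/n₂) = √(10.7²/38 + 12.4²/20) = 3.2712
df = 34.12 → 34 (Welch–Satterthwaite, rounded down)
t* = 2.032

CI: -41.40 ± 2.032 · 3.2712 = -41.40 ± 6.65 = (-48.05, -34.75)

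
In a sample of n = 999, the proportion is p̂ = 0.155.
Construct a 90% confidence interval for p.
(0.136, 0.174)

Proportion CI:
SE = √(p̂(1-p̂)/n) = √(0.155 · 0.845 / 999) = 0.01145

z* = 1.645
Margin = z* · SE = 1.645 · 0.01145 = 0.0188

CI: 0.155 ± 0.0188 = (0.136, 0.174)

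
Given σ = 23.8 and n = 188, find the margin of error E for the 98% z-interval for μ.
Margin of error = 4.04

Margin of error = z* · σ/√n
= 2.326 · 23.8/√188
= 2.326 · 23.8/13.7113
= 4.04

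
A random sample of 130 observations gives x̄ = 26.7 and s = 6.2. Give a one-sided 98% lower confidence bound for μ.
μ ≥ 25.57

Lower bound (one-sided):
t* = 2.075 (one-sided for 98%)
Lower bound = x̄ - t* · s/√n = 26.7 - 2.075 · 6.2/√130 = 25.57

We are 98% confident that μ ≥ 25.57.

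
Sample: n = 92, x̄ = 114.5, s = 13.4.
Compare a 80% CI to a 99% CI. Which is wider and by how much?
99% CI is wider by 3.74

df = 91
80% CI: t* = 1.291, (112.70, 116.30), width = 2 · t* · s/√n = 3.61
99% CI: t* = 2.631, (110.82, 118.18), width = 2 · t* · s/√n = 7.35

The 99% CI is wider by 7.35 - 3.61 = 3.74.
Higher confidence requires a wider interval.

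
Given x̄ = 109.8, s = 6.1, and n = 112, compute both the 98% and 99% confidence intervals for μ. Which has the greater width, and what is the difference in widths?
99% CI is wider by 0.30

df = 111
98% CI: t* = 2.360, (108.44, 111.16), width = 2 · t* · s/√n = 2.72
99% CI: t* = 2.621, (108.29, 111.31), width = 2 · t* · s/√n = 3.02

The 99% CI is wider by 3.02 - 2.72 = 0.30.
Higher confidence requires a wider interval.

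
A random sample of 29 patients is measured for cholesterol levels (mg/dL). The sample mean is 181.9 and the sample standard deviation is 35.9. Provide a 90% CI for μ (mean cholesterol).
(170.56, 193.24)

t-interval (σ unknown):
df = n - 1 = 28
t* = 1.701 for 90% confidence

Margin of error = t* · s/√n = 1.701 · 35.9/√29 = 11.34

CI: (170.56, 193.24)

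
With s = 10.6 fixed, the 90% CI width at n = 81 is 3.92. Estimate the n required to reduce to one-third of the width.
n ≈ 729

CI width ∝ 1/√n
To reduce width by factor 3, need √n to grow by 3 → need 3² = 9 times as many samples.

Current: n = 81, width = 3.92
New: n = 729, width ≈ 1.29

Width reduced by factor of 3.92/1.29 = 3.04.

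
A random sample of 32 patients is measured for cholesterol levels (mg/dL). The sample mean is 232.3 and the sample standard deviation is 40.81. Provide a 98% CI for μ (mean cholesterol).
(214.60, 250.00)

t-interval (σ unknown):
df = n - 1 = 31
t* = 2.453 for 98% confidence

Margin of error = t* · s/√n = 2.453 · 40.81/√32 = 17.70

CI: (214.60, 250.00)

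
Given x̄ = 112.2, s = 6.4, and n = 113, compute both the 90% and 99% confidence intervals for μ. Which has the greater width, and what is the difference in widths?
99% CI is wider by 1.15

df = 112
90% CI: t* = 1.659, (111.20, 113.20), width = 2 · t* · s/√n = 2.00
99% CI: t* = 2.620, (110.62, 113.78), width = 2 · t* · s/√n = 3.15

The 99% CI is wider by 3.15 - 2.00 = 1.15.
Higher confidence requires a wider interval.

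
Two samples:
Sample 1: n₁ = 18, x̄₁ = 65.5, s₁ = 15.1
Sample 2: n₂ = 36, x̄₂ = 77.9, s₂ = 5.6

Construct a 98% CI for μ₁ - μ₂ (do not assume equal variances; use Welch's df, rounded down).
(-21.74, -3.06)

Difference: x̄₁ - x̄₂ = -12.40
SE = √(s₁²/n₁ + s₂²/n₂) = √(15.1²/18 + 5.6²/36) = 3.6794
df = 19.37 → 19 (Welch–Satterthwaite, rounded down)
t* = 2.539

CI: -12.40 ± 2.539 · 3.6794 = -12.40 ± 9.34 = (-21.74, -3.06)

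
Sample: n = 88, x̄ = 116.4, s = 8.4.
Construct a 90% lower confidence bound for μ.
μ ≥ 115.24

Lower bound (one-sided):
t* = 1.291 (one-sided for 90%)
Lower bound = x̄ - t* · s/√n = 116.4 - 1.291 · 8.4/√88 = 115.24

We are 90% confident that μ ≥ 115.24.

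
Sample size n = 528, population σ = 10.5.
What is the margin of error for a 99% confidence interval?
Margin of error = 1.18

Margin of error = z* · σ/√n
= 2.576 · 10.5/√528
= 2.576 · 10.5/22.9783
= 1.18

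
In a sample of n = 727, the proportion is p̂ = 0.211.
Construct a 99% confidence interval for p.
(0.172, 0.250)

Proportion CI:
SE = √(p̂(1-p̂)/n) = √(0.211 · 0.789 / 727) = 0.01513

z* = 2.576
Margin = z* · SE = 2.576 · 0.01513 = 0.0390

CI: 0.211 ± 0.0390 = (0.172, 0.250)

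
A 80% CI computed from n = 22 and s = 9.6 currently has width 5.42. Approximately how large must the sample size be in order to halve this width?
n ≈ 88

CI width ∝ 1/√n
To reduce width by factor 2, need √n to grow by 2 → need 2² = 4 times as many samples.

Current: n = 22, width = 5.42
New: n = 88, width ≈ 2.64

Width reduced by factor of 5.42/2.64 = 2.05.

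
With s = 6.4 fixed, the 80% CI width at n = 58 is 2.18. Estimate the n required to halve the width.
n ≈ 232

CI width ∝ 1/√n
To reduce width by factor 2, need √n to grow by 2 → need 2² = 4 times as many samples.

Current: n = 58, width = 2.18
New: n = 232, width ≈ 1.08

Width reduced by factor of 2.18/1.08 = 2.02.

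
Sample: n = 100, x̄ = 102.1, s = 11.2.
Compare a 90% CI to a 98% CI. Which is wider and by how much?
98% CI is wider by 1.58

df = 99
90% CI: t* = 1.660, (100.24, 103.96), width = 2 · t* · s/√n = 3.72
98% CI: t* = 2.365, (99.45, 104.75), width = 2 · t* · s/√n = 5.30

The 98% CI is wider by 5.30 - 3.72 = 1.58.
Higher confidence requires a wider interval.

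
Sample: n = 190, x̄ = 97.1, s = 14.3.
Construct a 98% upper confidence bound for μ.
μ ≤ 99.25

Upper bound (one-sided):
t* = 2.068 (one-sided for 98%)
Upper bound = x̄ + t* · s/√n = 97.1 + 2.068 · 14.3/√190 = 99.25

We are 98% confident that μ ≤ 99.25.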